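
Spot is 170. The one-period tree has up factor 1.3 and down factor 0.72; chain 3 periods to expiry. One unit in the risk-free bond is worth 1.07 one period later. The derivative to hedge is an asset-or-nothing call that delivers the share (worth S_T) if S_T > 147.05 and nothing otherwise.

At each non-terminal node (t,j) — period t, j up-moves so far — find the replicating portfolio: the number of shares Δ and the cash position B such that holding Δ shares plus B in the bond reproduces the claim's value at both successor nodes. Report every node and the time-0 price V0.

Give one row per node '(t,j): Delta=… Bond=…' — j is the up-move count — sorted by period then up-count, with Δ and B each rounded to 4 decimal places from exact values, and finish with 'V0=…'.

The replicating-portfolio and risk-neutral prices coincide; use p* = (1.07−0.72)/(1.3−0.72) = 0.6034 for the latter.
At expiry t=3: V(3,0)=0.0000, V(3,1)=0.0000, V(3,2)=206.8560, V(3,3)=373.4900
(2,0): S=88.1280. Δ = (V_up−V_dn)/(S_up−S_dn) = (0.0000−0.0000)/(114.5664−63.4522) = 0.0000. V = [p*·0.0000 + (1−p*)·0.0000]/1.07 = 0.0000. B = V − Δ·S = 0.0000.
(2,1): S=159.1200. Δ = (V_up−V_dn)/(S_up−S_dn) = (206.8560−0.0000)/(206.8560−114.5664) = 2.2414. V = [p*·206.8560 + (1−p*)·0.0000]/1.07 = 116.6607. B = V − Δ·S = -239.9876.
(2,2): S=287.3000. Δ = (V_up−V_dn)/(S_up−S_dn) = (373.4900−206.8560)/(373.4900−206.8560) = 1.0000. V = [p*·373.4900 + (1−p*)·206.8560]/1.07 = 287.3000. B = V − Δ·S = 0.0000.
(1,0): S=122.4000. Δ = (V_up−V_dn)/(S_up−S_dn) = (116.6607−0.0000)/(159.1200−88.1280) = 1.6433. V = [p*·116.6607 + (1−p*)·0.0000]/1.07 = 65.7931. B = V − Δ·S = -135.3459.
(1,1): S=221.0000. Δ = (V_up−V_dn)/(S_up−S_dn) = (287.3000−116.6607)/(287.3000−159.1200) = 1.3312. V = [p*·287.3000 + (1−p*)·116.6607]/1.07 = 205.2642. B = V − Δ·S = -88.9416.
(0,0): S=170.0000. Δ = (V_up−V_dn)/(S_up−S_dn) = (205.2642−65.7931)/(221.0000−122.4000) = 1.4145. V = [p*·205.2642 + (1−p*)·65.7931]/1.07 = 140.1465. B = V − Δ·S = -100.3208.
Check: Δ(0,0)·S0 + B(0,0) = 140.1465 = V0.

(0,0): Delta=1.4145 Bond=-100.3208
(1,0): Delta=1.6433 Bond=-135.3459
(1,1): Delta=1.3312 Bond=-88.9416
(2,0): Delta=0.0000 Bond=0.0000
(2,1): Delta=2.2414 Bond=-239.9876
(2,2): Delta=1.0000 Bond=0.0000
V0=140.1465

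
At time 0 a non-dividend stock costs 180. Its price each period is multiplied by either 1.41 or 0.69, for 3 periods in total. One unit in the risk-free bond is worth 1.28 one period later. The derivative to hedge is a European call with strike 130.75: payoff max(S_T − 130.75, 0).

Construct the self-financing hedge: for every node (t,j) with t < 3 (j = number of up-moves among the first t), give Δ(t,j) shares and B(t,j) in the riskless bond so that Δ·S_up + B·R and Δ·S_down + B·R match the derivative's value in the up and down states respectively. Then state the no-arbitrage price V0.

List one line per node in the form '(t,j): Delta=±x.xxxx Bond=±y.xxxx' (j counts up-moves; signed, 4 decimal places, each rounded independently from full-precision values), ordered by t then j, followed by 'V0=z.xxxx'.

(0,0): Delta=0.9767 Bond=-57.5740
(1,0): Delta=0.8317 Bond=-55.6824
(1,1): Delta=0.9923 Bond=-77.6635
(2,0): Delta=0.0000 Bond=0.0000
(2,1): Delta=0.9214 Bond=-86.9777
(2,2): Delta=1.0000 Bond=-102.1484
V0=118.2335

Since d<R<u, set p* = (R−d)/(u−d) = 0.8194; price each node as the discounted p*-expectation of its children.
At expiry t=3: V(3,0)=0.0000, V(3,1)=0.0000, V(3,2)=116.1720, V(3,3)=373.8298
  t=2,j=0: stock 85.6980 → up 120.8342 (V=0.0000), down 59.1316 (V=0.0000). Price 0.0000; hedge Δ=0.0000, bond B=0.0000.
  t=2,j=1: stock 175.1220 → up 246.9220 (V=116.1720), down 120.8342 (V=0.0000). Price 74.3723; hedge Δ=0.9214, bond B=-86.9777.
  t=2,j=2: stock 357.8580 → up 504.5798 (V=373.8298), down 246.9220 (V=116.1720). Price 255.7096; hedge Δ=1.0000, bond B=-102.1484.
  t=1,j=0: stock 124.2000 → up 175.1220 (V=74.3723), down 85.6980 (V=0.0000). Price 47.6125; hedge Δ=0.8317, bond B=-55.6824.
  t=1,j=1: stock 253.8000 → up 357.8580 (V=255.7096), down 175.1220 (V=74.3723). Price 174.1938; hedge Δ=0.9923, bond B=-77.6635.
  t=0,j=0: stock 180.0000 → up 253.8000 (V=174.1938), down 124.2000 (V=47.6125). Price 118.2335; hedge Δ=0.9767, bond B=-57.5740.
The time-0 hedge costs 118.2335, which is the no-arbitrage price.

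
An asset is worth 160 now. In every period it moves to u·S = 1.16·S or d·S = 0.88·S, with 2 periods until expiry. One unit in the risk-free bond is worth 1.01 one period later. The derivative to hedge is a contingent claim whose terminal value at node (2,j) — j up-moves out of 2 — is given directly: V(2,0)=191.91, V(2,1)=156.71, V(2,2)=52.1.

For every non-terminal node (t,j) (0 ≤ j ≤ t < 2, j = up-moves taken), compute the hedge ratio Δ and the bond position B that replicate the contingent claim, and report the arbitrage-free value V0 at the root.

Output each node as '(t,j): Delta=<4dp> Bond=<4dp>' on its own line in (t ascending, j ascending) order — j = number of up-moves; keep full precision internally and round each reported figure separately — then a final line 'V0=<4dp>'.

(0,0): Delta=-1.4901 Bond=379.8428
(1,0): Delta=-0.8929 Bond=299.5431
(1,1): Delta=-2.0130 Bond=480.6775
V0=141.4196

No-arbitrage ⇒ martingale measure with p* = (R−d)/(u−d) = 0.4643.
At expiry t=2: V(2,0)=191.9100, V(2,1)=156.7100, V(2,2)=52.1000
Node (1,0) S=140.8000: V=(p*·156.7100+(1−p*)·191.9100)/1.01=173.8289; Δ=(156.7100−191.9100)/(163.3280−123.9040)=-0.8929; B=V−Δ·S=299.5431
Node (1,1) S=185.6000: V=(p*·52.1000+(1−p*)·156.7100)/1.01=107.0704; Δ=(52.1000−156.7100)/(215.2960−163.3280)=-2.0130; B=V−Δ·S=480.6775
Node (0,0) S=160.0000: V=(p*·107.0704+(1−p*)·173.8289)/1.01=141.4196; Δ=(107.0704−173.8289)/(185.6000−140.8000)=-1.4901; B=V−Δ·S=379.8428
Check: Δ(0,0)·S0 + B(0,0) = 141.4196 = V0.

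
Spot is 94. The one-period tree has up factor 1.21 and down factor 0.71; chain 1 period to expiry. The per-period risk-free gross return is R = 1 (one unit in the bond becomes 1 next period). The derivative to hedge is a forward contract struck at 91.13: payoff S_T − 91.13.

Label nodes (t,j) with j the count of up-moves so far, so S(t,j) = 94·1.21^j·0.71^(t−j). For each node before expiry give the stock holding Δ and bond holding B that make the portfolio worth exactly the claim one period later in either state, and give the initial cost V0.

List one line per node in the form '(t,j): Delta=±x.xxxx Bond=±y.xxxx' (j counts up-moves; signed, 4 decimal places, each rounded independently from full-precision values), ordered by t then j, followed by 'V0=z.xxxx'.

(0,0): Delta=1.0000 Bond=-91.1300
V0=2.8700

No-arbitrage ⇒ martingale measure with p* = (R−d)/(u−d) = 0.5800.
Terminal payoffs: V(1,0)=-24.3900, V(1,1)=22.6100
  t=0,j=0: stock 94.0000 → up 113.7400 (V=22.6100), down 66.7400 (V=-24.3900). Price 2.8700; hedge Δ=1.0000, bond B=-91.1300.
Each (Δ,B) replicates both successor values, so the strategy is self-financing and V0 is arbitrage-free.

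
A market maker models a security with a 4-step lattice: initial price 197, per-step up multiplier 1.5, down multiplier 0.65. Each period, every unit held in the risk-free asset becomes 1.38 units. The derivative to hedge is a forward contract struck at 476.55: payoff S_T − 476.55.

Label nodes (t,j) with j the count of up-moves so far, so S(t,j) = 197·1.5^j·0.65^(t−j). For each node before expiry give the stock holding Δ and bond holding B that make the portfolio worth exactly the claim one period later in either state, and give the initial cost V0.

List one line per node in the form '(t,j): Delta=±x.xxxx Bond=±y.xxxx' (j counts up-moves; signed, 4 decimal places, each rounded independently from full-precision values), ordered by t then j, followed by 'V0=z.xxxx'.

(0,0): Delta=1.0000 Bond=-131.3990
(1,0): Delta=1.0000 Bond=-181.3306
(1,1): Delta=1.0000 Bond=-181.3306
(2,0): Delta=1.0000 Bond=-250.2363
(2,1): Delta=1.0000 Bond=-250.2363
(2,2): Delta=1.0000 Bond=-250.2363
(3,0): Delta=1.0000 Bond=-345.3261
(3,1): Delta=1.0000 Bond=-345.3261
(3,2): Delta=1.0000 Bond=-345.3261
(3,3): Delta=1.0000 Bond=-345.3261
V0=65.6010

Since d<R<u, set p* = (R−d)/(u−d) = 0.8588; price each node as the discounted p*-expectation of its children.
At expiry t=4: V(4,0)=-441.3843, V(4,1)=-395.3983, V(4,2)=-289.2769, V(4,3)=-44.3813, V(4,4)=520.7625
(3,0): S=54.1011. Δ = (V_up−V_dn)/(S_up−S_dn) = (-395.3983−-441.3843)/(81.1517−35.1657) = 1.0000. V = [p*·-395.3983 + (1−p*)·-441.3843]/1.38 = -291.2250. B = V − Δ·S = -345.3261.
(3,1): S=124.8488. Δ = (V_up−V_dn)/(S_up−S_dn) = (-289.2769−-395.3983)/(187.2731−81.1517) = 1.0000. V = [p*·-289.2769 + (1−p*)·-395.3983]/1.38 = -220.4773. B = V − Δ·S = -345.3261.
(3,2): S=288.1125. Δ = (V_up−V_dn)/(S_up−S_dn) = (-44.3813−-289.2769)/(432.1688−187.2731) = 1.0000. V = [p*·-44.3813 + (1−p*)·-289.2769]/1.38 = -57.2136. B = V − Δ·S = -345.3261.
(3,3): S=664.8750. Δ = (V_up−V_dn)/(S_up−S_dn) = (520.7625−-44.3813)/(997.3125−432.1687) = 1.0000. V = [p*·520.7625 + (1−p*)·-44.3813]/1.38 = 319.5489. B = V − Δ·S = -345.3261.
(2,0): S=83.2325. Δ = (V_up−V_dn)/(S_up−S_dn) = (-220.4773−-291.2250)/(124.8487−54.1011) = 1.0000. V = [p*·-220.4773 + (1−p*)·-291.2250]/1.38 = -167.0038. B = V − Δ·S = -250.2363.
(2,1): S=192.0750. Δ = (V_up−V_dn)/(S_up−S_dn) = (-57.2136−-220.4773)/(288.1125−124.8488) = 1.0000. V = [p*·-57.2136 + (1−p*)·-220.4773]/1.38 = -58.1613. B = V − Δ·S = -250.2363.
(2,2): S=443.2500. Δ = (V_up−V_dn)/(S_up−S_dn) = (319.5489−-57.2136)/(664.8750−288.1125) = 1.0000. V = [p*·319.5489 + (1−p*)·-57.2136]/1.38 = 193.0137. B = V − Δ·S = -250.2363.
(1,0): S=128.0500. Δ = (V_up−V_dn)/(S_up−S_dn) = (-58.1613−-167.0038)/(192.0750−83.2325) = 1.0000. V = [p*·-58.1613 + (1−p*)·-167.0038]/1.38 = -53.2806. B = V − Δ·S = -181.3306.
(1,1): S=295.5000. Δ = (V_up−V_dn)/(S_up−S_dn) = (193.0137−-58.1613)/(443.2500−192.0750) = 1.0000. V = [p*·193.0137 + (1−p*)·-58.1613]/1.38 = 114.1694. B = V − Δ·S = -181.3306.
(0,0): S=197.0000. Δ = (V_up−V_dn)/(S_up−S_dn) = (114.1694−-53.2806)/(295.5000−128.0500) = 1.0000. V = [p*·114.1694 + (1−p*)·-53.2806]/1.38 = 65.6010. B = V − Δ·S = -131.3990.
The time-0 hedge costs 65.6010, which is the no-arbitrage price.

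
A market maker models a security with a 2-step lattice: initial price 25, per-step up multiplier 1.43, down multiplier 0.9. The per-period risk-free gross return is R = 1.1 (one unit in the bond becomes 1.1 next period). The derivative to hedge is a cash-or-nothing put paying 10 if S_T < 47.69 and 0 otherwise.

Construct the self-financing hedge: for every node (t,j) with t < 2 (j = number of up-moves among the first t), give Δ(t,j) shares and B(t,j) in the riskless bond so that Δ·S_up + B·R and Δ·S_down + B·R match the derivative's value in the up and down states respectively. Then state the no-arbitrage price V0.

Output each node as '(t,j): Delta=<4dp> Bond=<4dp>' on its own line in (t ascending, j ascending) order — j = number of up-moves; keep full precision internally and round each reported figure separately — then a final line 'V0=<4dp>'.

(0,0): Delta=-0.2589 Bond=13.5603
(1,0): Delta=0.0000 Bond=9.0909
(1,1): Delta=-0.5278 Bond=24.5283
V0=7.0876

Under the risk-neutral measure, an up-move has probability p* = (R−d)/(u−d) = 0.3774 and values discount at R = 1.1.
Terminal values V(2,·): V(2,0)=10.0000, V(2,1)=10.0000, V(2,2)=0.0000
(1,0): S=22.5000. Δ = (V_up−V_dn)/(S_up−S_dn) = (10.0000−10.0000)/(32.1750−20.2500) = 0.0000. V = [p*·10.0000 + (1−p*)·10.0000]/1.1 = 9.0909. B = V − Δ·S = 9.0909.
(1,1): S=35.7500. Δ = (V_up−V_dn)/(S_up−S_dn) = (0.0000−10.0000)/(51.1225−32.1750) = -0.5278. V = [p*·0.0000 + (1−p*)·10.0000]/1.1 = 5.6604. B = V − Δ·S = 24.5283.
(0,0): S=25.0000. Δ = (V_up−V_dn)/(S_up−S_dn) = (5.6604−9.0909)/(35.7500−22.5000) = -0.2589. V = [p*·5.6604 + (1−p*)·9.0909]/1.1 = 7.0876. B = V − Δ·S = 13.5603.
Self-financing check: at every node Δ·S+B equals the discounted successor values.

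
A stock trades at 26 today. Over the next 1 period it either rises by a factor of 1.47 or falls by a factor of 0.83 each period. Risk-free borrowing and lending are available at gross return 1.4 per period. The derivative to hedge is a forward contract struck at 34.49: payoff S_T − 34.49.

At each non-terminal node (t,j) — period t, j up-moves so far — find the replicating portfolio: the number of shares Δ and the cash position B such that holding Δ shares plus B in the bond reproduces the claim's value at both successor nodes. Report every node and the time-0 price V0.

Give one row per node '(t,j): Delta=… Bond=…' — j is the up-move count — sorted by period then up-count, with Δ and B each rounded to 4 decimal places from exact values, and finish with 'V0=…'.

(0,0): Delta=1.0000 Bond=-24.6357
V0=1.3643

Under the risk-neutral measure, an up-move has probability p* = (R−d)/(u−d) = 0.8906 and values discount at R = 1.4.
Terminal payoffs: V(1,0)=-12.9100, V(1,1)=3.7300
  t=0,j=0: stock 26.0000 → up 38.2200 (V=3.7300), down 21.5800 (V=-12.9100). Price 1.3643; hedge Δ=1.0000, bond B=-24.6357.
Root portfolio cost Δ·26+B reproduces V0=1.3643.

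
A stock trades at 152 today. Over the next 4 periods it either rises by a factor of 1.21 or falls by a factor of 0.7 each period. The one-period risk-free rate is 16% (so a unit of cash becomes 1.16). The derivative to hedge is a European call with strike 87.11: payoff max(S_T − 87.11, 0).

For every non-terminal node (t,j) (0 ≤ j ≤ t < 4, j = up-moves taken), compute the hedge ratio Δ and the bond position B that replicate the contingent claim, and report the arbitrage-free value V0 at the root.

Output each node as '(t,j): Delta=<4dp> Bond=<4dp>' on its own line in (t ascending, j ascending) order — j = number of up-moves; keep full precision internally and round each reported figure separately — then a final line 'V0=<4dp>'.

(0,0): Delta=0.9946 Bond=-47.2460
(1,0): Delta=0.9383 Bond=-48.8128
(1,1): Delta=0.9982 Bond=-55.4567
(2,0): Delta=0.4490 Bond=-20.1818
(2,1): Delta=0.9691 Bond=-60.5838
(2,2): Delta=1.0000 Bond=-64.7369
(3,0): Delta=0.0000 Bond=0.0000
(3,1): Delta=0.4773 Bond=-25.9556
(3,2): Delta=1.0000 Bond=-75.0948
(3,3): Delta=1.0000 Bond=-75.0948
V0=103.9376

The replicating-portfolio and risk-neutral prices coincide; use p* = (1.16−0.7)/(1.21−0.7) = 0.9020 for the latter.
Terminal payoffs: V(4,0)=0.0000, V(4,1)=0.0000, V(4,2)=21.9362, V(4,3)=101.3841, V(4,4)=238.7155
Node (3,0) S=52.1360: V=(p*·0.0000+(1−p*)·0.0000)/1.16=0.0000; Δ=(0.0000−0.0000)/(63.0846−36.4952)=0.0000; B=V−Δ·S=0.0000
Node (3,1) S=90.1208: V=(p*·21.9362+(1−p*)·0.0000)/1.16=17.0565; Δ=(21.9362−0.0000)/(109.0462−63.0846)=0.4773; B=V−Δ·S=-25.9556
Node (3,2) S=155.7802: V=(p*·101.3841+(1−p*)·21.9362)/1.16=80.6854; Δ=(101.3841−21.9362)/(188.4941−109.0462)=1.0000; B=V−Δ·S=-75.0948
Node (3,3) S=269.2773: V=(p*·238.7155+(1−p*)·101.3841)/1.16=194.1824; Δ=(238.7155−101.3841)/(325.8255−188.4941)=1.0000; B=V−Δ·S=-75.0948
Node (2,0) S=74.4800: V=(p*·17.0565+(1−p*)·0.0000)/1.16=13.2623; Δ=(17.0565−0.0000)/(90.1208−52.1360)=0.4490; B=V−Δ·S=-20.1818
Node (2,1) S=128.7440: V=(p*·80.6854+(1−p*)·17.0565)/1.16=64.1787; Δ=(80.6854−17.0565)/(155.7802−90.1208)=0.9691; B=V−Δ·S=-60.5838
Node (2,2) S=222.5432: V=(p*·194.1824+(1−p*)·80.6854)/1.16=157.8063; Δ=(194.1824−80.6854)/(269.2773−155.7802)=1.0000; B=V−Δ·S=-64.7369
Node (1,0) S=106.4000: V=(p*·64.1787+(1−p*)·13.2623)/1.16=51.0232; Δ=(64.1787−13.2623)/(128.7440−74.4800)=0.9383; B=V−Δ·S=-48.8128
Node (1,1) S=183.9200: V=(p*·157.8063+(1−p*)·64.1787)/1.16=128.1268; Δ=(157.8063−64.1787)/(222.5432−128.7440)=0.9982; B=V−Δ·S=-55.4567
Node (0,0) S=152.0000: V=(p*·128.1268+(1−p*)·51.0232)/1.16=103.9376; Δ=(128.1268−51.0232)/(183.9200−106.4000)=0.9946; B=V−Δ·S=-47.2460
Each (Δ,B) replicates both successor values, so the strategy is self-financing and V0 is arbitrage-free.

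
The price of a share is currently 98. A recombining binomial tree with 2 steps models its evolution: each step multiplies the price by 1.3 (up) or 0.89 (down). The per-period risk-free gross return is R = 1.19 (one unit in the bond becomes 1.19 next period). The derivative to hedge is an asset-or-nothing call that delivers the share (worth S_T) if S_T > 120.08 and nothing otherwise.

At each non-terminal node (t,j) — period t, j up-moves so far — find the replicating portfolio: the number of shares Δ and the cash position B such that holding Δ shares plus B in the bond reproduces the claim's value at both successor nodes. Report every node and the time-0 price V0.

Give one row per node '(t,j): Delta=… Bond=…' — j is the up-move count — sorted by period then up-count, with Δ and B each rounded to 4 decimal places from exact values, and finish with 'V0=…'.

No-arbitrage ⇒ martingale measure with p* = (R−d)/(u−d) = 0.7317.
Terminal payoffs: V(2,0)=0.0000, V(2,1)=0.0000, V(2,2)=165.6200
  t=1,j=0: stock 87.2200 → up 113.3860 (V=0.0000), down 77.6258 (V=0.0000). Price 0.0000; hedge Δ=0.0000, bond B=0.0000.
  t=1,j=1: stock 127.4000 → up 165.6200 (V=165.6200), down 113.3860 (V=0.0000). Price 101.8364; hedge Δ=3.1707, bond B=-302.1148.
  t=0,j=0: stock 98.0000 → up 127.4000 (V=101.8364), down 87.2200 (V=0.0000). Price 62.6172; hedge Δ=2.5345, bond B=-185.7644.
Self-financing check: at every node Δ·S+B equals the discounted successor values.

(0,0): Delta=2.5345 Bond=-185.7644
(1,0): Delta=0.0000 Bond=0.0000
(1,1): Delta=3.1707 Bond=-302.1148
V0=62.6172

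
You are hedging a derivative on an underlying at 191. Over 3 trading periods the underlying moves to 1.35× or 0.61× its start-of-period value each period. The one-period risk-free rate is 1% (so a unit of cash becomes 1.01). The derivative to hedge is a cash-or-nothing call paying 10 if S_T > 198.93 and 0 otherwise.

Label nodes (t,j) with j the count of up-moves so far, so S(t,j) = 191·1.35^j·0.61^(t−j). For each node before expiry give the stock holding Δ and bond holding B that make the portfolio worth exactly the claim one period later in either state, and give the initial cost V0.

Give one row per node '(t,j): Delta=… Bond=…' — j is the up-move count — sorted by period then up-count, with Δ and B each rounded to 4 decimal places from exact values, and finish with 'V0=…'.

(0,0): Delta=0.0345 Bond=-1.1382
(1,0): Delta=0.0621 Bond=-4.3680
(1,1): Delta=0.0238 Bond=1.5861
(2,0): Delta=0.0000 Bond=0.0000
(2,1): Delta=0.0859 Bond=-8.1616
(2,2): Delta=0.0000 Bond=9.9010
V0=5.4419

No-arbitrage ⇒ martingale measure with p* = (R−d)/(u−d) = 0.5405.
Payoff layer (t=3): V(3,0)=0.0000, V(3,1)=0.0000, V(3,2)=10.0000, V(3,3)=10.0000
(2,0): S=71.0711. Δ = (V_up−V_dn)/(S_up−S_dn) = (0.0000−0.0000)/(95.9460−43.3534) = 0.0000. V = [p*·0.0000 + (1−p*)·0.0000]/1.01 = 0.0000. B = V − Δ·S = 0.0000.
(2,1): S=157.2885. Δ = (V_up−V_dn)/(S_up−S_dn) = (10.0000−0.0000)/(212.3395−95.9460) = 0.0859. V = [p*·10.0000 + (1−p*)·0.0000]/1.01 = 5.3519. B = V − Δ·S = -8.1616.
(2,2): S=348.0975. Δ = (V_up−V_dn)/(S_up−S_dn) = (10.0000−10.0000)/(469.9316−212.3395) = 0.0000. V = [p*·10.0000 + (1−p*)·10.0000]/1.01 = 9.9010. B = V − Δ·S = 9.9010.
(1,0): S=116.5100. Δ = (V_up−V_dn)/(S_up−S_dn) = (5.3519−0.0000)/(157.2885−71.0711) = 0.0621. V = [p*·5.3519 + (1−p*)·0.0000]/1.01 = 2.8643. B = V − Δ·S = -4.3680.
(1,1): S=257.8500. Δ = (V_up−V_dn)/(S_up−S_dn) = (9.9010−5.3519)/(348.0975−157.2885) = 0.0238. V = [p*·9.9010 + (1−p*)·5.3519]/1.01 = 7.7335. B = V − Δ·S = 1.5861.
(0,0): S=191.0000. Δ = (V_up−V_dn)/(S_up−S_dn) = (7.7335−2.8643)/(257.8500−116.5100) = 0.0345. V = [p*·7.7335 + (1−p*)·2.8643]/1.01 = 5.4419. B = V − Δ·S = -1.1382.
The time-0 hedge costs 5.4419, which is the no-arbitrage price.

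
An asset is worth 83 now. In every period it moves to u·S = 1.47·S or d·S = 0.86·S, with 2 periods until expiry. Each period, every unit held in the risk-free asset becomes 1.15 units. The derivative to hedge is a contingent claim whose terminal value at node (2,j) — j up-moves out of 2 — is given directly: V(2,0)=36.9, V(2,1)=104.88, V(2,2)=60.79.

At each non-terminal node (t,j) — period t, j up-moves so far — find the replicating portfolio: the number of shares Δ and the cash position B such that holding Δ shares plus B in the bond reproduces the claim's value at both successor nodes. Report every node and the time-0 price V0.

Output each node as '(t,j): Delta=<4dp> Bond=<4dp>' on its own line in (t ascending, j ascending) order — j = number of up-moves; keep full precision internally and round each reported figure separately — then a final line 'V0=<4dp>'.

Under the risk-neutral measure, an up-move has probability p* = (R−d)/(u−d) = 0.4754 and values discount at R = 1.15.
Terminal values V(2,·): V(2,0)=36.9000, V(2,1)=104.8800, V(2,2)=60.7900
Node (1,0) S=71.3800: V=(p*·104.8800+(1−p*)·36.9000)/1.15=60.1899; Δ=(104.8800−36.9000)/(104.9286−61.3868)=1.5613; B=V−Δ·S=-51.2527
Node (1,1) S=122.0100: V=(p*·60.7900+(1−p*)·104.8800)/1.15=72.9732; Δ=(60.7900−104.8800)/(179.3547−104.9286)=-0.5924; B=V−Δ·S=145.2519
Node (0,0) S=83.0000: V=(p*·72.9732+(1−p*)·60.1899)/1.15=57.6236; Δ=(72.9732−60.1899)/(122.0100−71.3800)=0.2525; B=V−Δ·S=36.6674
Root portfolio cost Δ·83+B reproduces V0=57.6236.

(0,0): Delta=0.2525 Bond=36.6674
(1,0): Delta=1.5613 Bond=-51.2527
(1,1): Delta=-0.5924 Bond=145.2519
V0=57.6236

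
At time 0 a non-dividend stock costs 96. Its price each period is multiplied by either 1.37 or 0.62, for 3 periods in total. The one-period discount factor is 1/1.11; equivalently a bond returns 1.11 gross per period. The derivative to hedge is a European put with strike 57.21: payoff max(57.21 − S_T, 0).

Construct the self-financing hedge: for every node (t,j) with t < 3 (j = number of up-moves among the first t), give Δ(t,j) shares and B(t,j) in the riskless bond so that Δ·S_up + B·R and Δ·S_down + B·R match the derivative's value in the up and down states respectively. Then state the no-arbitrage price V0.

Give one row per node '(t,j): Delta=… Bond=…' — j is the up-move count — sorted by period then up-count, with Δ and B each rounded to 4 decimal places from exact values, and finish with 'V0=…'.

(0,0): Delta=-0.0715 Bond=9.0528
(1,0): Delta=-0.2814 Bond=22.5416
(1,1): Delta=-0.0211 Bond=3.4197
(2,0): Delta=-1.0000 Bond=51.5405
(2,1): Delta=-0.1088 Bond=10.9497
(2,2): Delta=0.0000 Bond=0.0000
V0=2.1918

Under the risk-neutral measure, an up-move has probability p* = (R−d)/(u−d) = 0.6533 and values discount at R = 1.11.
Payoff layer (t=3): V(3,0)=34.3305, V(3,1)=6.6537, V(3,2)=0.0000, V(3,3)=0.0000
Node (2,0) S=36.9024: V=(p*·6.6537+(1−p*)·34.3305)/1.11=14.6381; Δ=(6.6537−34.3305)/(50.5563−22.8795)=-1.0000; B=V−Δ·S=51.5405
Node (2,1) S=81.5424: V=(p*·0.0000+(1−p*)·6.6537)/1.11=2.0780; Δ=(0.0000−6.6537)/(111.7131−50.5563)=-0.1088; B=V−Δ·S=10.9497
Node (2,2) S=180.1824: V=(p*·0.0000+(1−p*)·0.0000)/1.11=0.0000; Δ=(0.0000−0.0000)/(246.8499−111.7131)=0.0000; B=V−Δ·S=0.0000
Node (1,0) S=59.5200: V=(p*·2.0780+(1−p*)·14.6381)/1.11=5.7948; Δ=(2.0780−14.6381)/(81.5424−36.9024)=-0.2814; B=V−Δ·S=22.5416
Node (1,1) S=131.5200: V=(p*·0.0000+(1−p*)·2.0780)/1.11=0.6490; Δ=(0.0000−2.0780)/(180.1824−81.5424)=-0.0211; B=V−Δ·S=3.4197
Node (0,0) S=96.0000: V=(p*·0.6490+(1−p*)·5.7948)/1.11=2.1918; Δ=(0.6490−5.7948)/(131.5200−59.5200)=-0.0715; B=V−Δ·S=9.0528
Root portfolio cost Δ·96+B reproduces V0=2.1918.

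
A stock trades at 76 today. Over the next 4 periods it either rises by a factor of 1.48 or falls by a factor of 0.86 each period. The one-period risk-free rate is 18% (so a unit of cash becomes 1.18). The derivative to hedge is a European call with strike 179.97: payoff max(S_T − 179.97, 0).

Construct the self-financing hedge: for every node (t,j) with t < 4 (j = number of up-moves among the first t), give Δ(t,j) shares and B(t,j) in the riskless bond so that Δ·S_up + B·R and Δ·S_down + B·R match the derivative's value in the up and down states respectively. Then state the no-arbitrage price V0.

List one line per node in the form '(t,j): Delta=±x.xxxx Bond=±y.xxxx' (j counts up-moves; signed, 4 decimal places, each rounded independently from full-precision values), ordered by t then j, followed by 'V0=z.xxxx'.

Risk-neutral probability p* = (R−d)/(u−d) = (1.18−0.86)/(1.48−0.86) = 0.5161.
Payoff layer (t=4): V(4,0)=0.0000, V(4,1)=0.0000, V(4,2)=0.0000, V(4,3)=31.9135, V(4,4)=184.6668
Node (3,0) S=48.3403: V=(p*·0.0000+(1−p*)·0.0000)/1.18=0.0000; Δ=(0.0000−0.0000)/(71.5436−41.5726)=0.0000; B=V−Δ·S=0.0000
Node (3,1) S=83.1902: V=(p*·0.0000+(1−p*)·0.0000)/1.18=0.0000; Δ=(0.0000−0.0000)/(123.1215−71.5436)=0.0000; B=V−Δ·S=0.0000
Node (3,2) S=143.1645: V=(p*·31.9135+(1−p*)·0.0000)/1.18=13.9589; Δ=(31.9135−0.0000)/(211.8835−123.1215)=0.3595; B=V−Δ·S=-37.5145
Node (3,3) S=246.3762: V=(p*·184.6668+(1−p*)·31.9135)/1.18=93.8592; Δ=(184.6668−31.9135)/(364.6368−211.8835)=1.0000; B=V−Δ·S=-152.5169
Node (2,0) S=56.2096: V=(p*·0.0000+(1−p*)·0.0000)/1.18=0.0000; Δ=(0.0000−0.0000)/(83.1902−48.3403)=0.0000; B=V−Δ·S=0.0000
Node (2,1) S=96.7328: V=(p*·13.9589+(1−p*)·0.0000)/1.18=6.1056; Δ=(13.9589−0.0000)/(143.1645−83.1902)=0.2327; B=V−Δ·S=-16.4088
Node (2,2) S=166.4704: V=(p*·93.8592+(1−p*)·13.9589)/1.18=46.7778; Δ=(93.8592−13.9589)/(246.3762−143.1645)=0.7741; B=V−Δ·S=-82.0937
Node (1,0) S=65.3600: V=(p*·6.1056+(1−p*)·0.0000)/1.18=2.6706; Δ=(6.1056−0.0000)/(96.7328−56.2096)=0.1507; B=V−Δ·S=-7.1772
Node (1,1) S=112.4800: V=(p*·46.7778+(1−p*)·6.1056)/1.18=22.9641; Δ=(46.7778−6.1056)/(166.4704−96.7328)=0.5832; B=V−Δ·S=-42.6362
Node (0,0) S=76.0000: V=(p*·22.9641+(1−p*)·2.6706)/1.18=11.1396; Δ=(22.9641−2.6706)/(112.4800−65.3600)=0.4307; B=V−Δ·S=-21.5920
Each (Δ,B) replicates both successor values, so the strategy is self-financing and V0 is arbitrage-free.

(0,0): Delta=0.4307 Bond=-21.5920
(1,0): Delta=0.1507 Bond=-7.1772
(1,1): Delta=0.5832 Bond=-42.6362
(2,0): Delta=0.0000 Bond=0.0000
(2,1): Delta=0.2327 Bond=-16.4088
(2,2): Delta=0.7741 Bond=-82.0937
(3,0): Delta=0.0000 Bond=0.0000
(3,1): Delta=0.0000 Bond=0.0000
(3,2): Delta=0.3595 Bond=-37.5145
(3,3): Delta=1.0000 Bond=-152.5169
V0=11.1396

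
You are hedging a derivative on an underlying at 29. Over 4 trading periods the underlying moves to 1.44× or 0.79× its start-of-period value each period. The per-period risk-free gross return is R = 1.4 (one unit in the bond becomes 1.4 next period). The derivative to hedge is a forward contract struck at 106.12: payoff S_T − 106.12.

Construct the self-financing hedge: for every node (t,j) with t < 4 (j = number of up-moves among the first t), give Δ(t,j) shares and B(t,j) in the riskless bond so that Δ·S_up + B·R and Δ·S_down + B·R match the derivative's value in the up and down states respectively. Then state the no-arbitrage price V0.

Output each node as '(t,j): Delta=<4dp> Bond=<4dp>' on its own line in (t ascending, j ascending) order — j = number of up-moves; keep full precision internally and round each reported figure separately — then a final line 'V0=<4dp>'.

(0,0): Delta=1.0000 Bond=-27.6239
(1,0): Delta=1.0000 Bond=-38.6735
(1,1): Delta=1.0000 Bond=-38.6735
(2,0): Delta=1.0000 Bond=-54.1429
(2,1): Delta=1.0000 Bond=-54.1429
(2,2): Delta=1.0000 Bond=-54.1429
(3,0): Delta=1.0000 Bond=-75.8000
(3,1): Delta=1.0000 Bond=-75.8000
(3,2): Delta=1.0000 Bond=-75.8000
(3,3): Delta=1.0000 Bond=-75.8000
V0=1.3761

Risk-neutral probability p* = (R−d)/(u−d) = (1.4−0.79)/(1.44−0.79) = 0.9385.
At expiry t=4: V(4,0)=-94.8245, V(4,1)=-85.5307, V(4,2)=-68.5901, V(4,3)=-37.7111, V(4,4)=18.5747
Node (3,0) S=14.2981: V=(p*·-85.5307+(1−p*)·-94.8245)/1.4=-61.5019; Δ=(-85.5307−-94.8245)/(20.5893−11.2955)=1.0000; B=V−Δ·S=-75.8000
Node (3,1) S=26.0624: V=(p*·-68.5901+(1−p*)·-85.5307)/1.4=-49.7376; Δ=(-68.5901−-85.5307)/(37.5299−20.5893)=1.0000; B=V−Δ·S=-75.8000
Node (3,2) S=47.5062: V=(p*·-37.7111+(1−p*)·-68.5901)/1.4=-28.2938; Δ=(-37.7111−-68.5901)/(68.4089−37.5299)=1.0000; B=V−Δ·S=-75.8000
Node (3,3) S=86.5935: V=(p*·18.5747+(1−p*)·-37.7111)/1.4=10.7935; Δ=(18.5747−-37.7111)/(124.6947−68.4089)=1.0000; B=V−Δ·S=-75.8000
Node (2,0) S=18.0989: V=(p*·-49.7376+(1−p*)·-61.5019)/1.4=-36.0440; Δ=(-49.7376−-61.5019)/(26.0624−14.2981)=1.0000; B=V−Δ·S=-54.1429
Node (2,1) S=32.9904: V=(p*·-28.2938+(1−p*)·-49.7376)/1.4=-21.1525; Δ=(-28.2938−-49.7376)/(47.5062−26.0624)=1.0000; B=V−Δ·S=-54.1429
Node (2,2) S=60.1344: V=(p*·10.7935+(1−p*)·-28.2938)/1.4=5.9915; Δ=(10.7935−-28.2938)/(86.5935−47.5062)=1.0000; B=V−Δ·S=-54.1429
Node (1,0) S=22.9100: V=(p*·-21.1525+(1−p*)·-36.0440)/1.4=-15.7635; Δ=(-21.1525−-36.0440)/(32.9904−18.0989)=1.0000; B=V−Δ·S=-38.6735
Node (1,1) S=41.7600: V=(p*·5.9915+(1−p*)·-21.1525)/1.4=3.0865; Δ=(5.9915−-21.1525)/(60.1344−32.9904)=1.0000; B=V−Δ·S=-38.6735
Node (0,0) S=29.0000: V=(p*·3.0865+(1−p*)·-15.7635)/1.4=1.3761; Δ=(3.0865−-15.7635)/(41.7600−22.9100)=1.0000; B=V−Δ·S=-27.6239
Each (Δ,B) replicates both successor values, so the strategy is self-financing and V0 is arbitrage-free.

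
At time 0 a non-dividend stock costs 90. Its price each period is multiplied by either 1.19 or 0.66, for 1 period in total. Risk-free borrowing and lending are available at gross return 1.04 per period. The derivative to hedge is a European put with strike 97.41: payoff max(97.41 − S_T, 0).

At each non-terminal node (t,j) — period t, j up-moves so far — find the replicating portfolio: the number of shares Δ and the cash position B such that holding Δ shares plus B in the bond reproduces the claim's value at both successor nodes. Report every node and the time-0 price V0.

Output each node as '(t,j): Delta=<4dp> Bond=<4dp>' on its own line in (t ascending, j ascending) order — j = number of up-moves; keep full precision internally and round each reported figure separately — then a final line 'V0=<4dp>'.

(0,0): Delta=-0.7969 Bond=82.0608
V0=10.3438

The replicating-portfolio and risk-neutral prices coincide; use p* = (1.04−0.66)/(1.19−0.66) = 0.7170 for the latter.
At expiry t=1: V(1,0)=38.0100, V(1,1)=0.0000
(0,0): S=90.0000. Δ = (V_up−V_dn)/(S_up−S_dn) = (0.0000−38.0100)/(107.1000−59.4000) = -0.7969. V = [p*·0.0000 + (1−p*)·38.0100]/1.04 = 10.3438. B = V − Δ·S = 82.0608.
Root portfolio cost Δ·90+B reproduces V0=10.3438.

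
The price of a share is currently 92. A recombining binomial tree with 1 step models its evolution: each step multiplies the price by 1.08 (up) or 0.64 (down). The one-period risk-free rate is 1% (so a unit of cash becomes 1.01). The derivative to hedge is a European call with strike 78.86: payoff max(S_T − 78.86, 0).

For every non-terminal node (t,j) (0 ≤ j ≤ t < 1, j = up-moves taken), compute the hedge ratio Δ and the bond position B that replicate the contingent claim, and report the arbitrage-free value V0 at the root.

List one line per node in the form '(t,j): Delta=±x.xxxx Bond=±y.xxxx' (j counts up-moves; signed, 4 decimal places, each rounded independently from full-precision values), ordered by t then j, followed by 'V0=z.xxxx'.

Risk-neutral probability p* = (R−d)/(u−d) = (1.01−0.64)/(1.08−0.64) = 0.8409.
At expiry t=1: V(1,0)=0.0000, V(1,1)=20.5000
Node (0,0) S=92.0000: V=(p*·20.5000+(1−p*)·0.0000)/1.01=17.0680; Δ=(20.5000−0.0000)/(99.3600−58.8800)=0.5064; B=V−Δ·S=-29.5230
Root portfolio cost Δ·92+B reproduces V0=17.0680.

(0,0): Delta=0.5064 Bond=-29.5230
V0=17.0680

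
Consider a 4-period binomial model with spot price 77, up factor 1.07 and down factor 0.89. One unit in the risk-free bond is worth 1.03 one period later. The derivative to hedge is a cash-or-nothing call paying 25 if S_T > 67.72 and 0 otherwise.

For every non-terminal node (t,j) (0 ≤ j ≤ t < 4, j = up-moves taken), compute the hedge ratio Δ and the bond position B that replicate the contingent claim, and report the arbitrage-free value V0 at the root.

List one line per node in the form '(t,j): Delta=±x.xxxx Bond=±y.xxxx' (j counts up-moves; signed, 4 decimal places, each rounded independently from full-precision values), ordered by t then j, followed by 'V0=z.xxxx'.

Risk-neutral probability p* = (R−d)/(u−d) = (1.03−0.89)/(1.07−0.89) = 0.7778.
Payoff layer (t=4): V(4,0)=0.0000, V(4,1)=0.0000, V(4,2)=25.0000, V(4,3)=25.0000, V(4,4)=25.0000
  t=3,j=0: stock 54.2826 → up 58.0824 (V=0.0000), down 48.3115 (V=0.0000). Price 0.0000; hedge Δ=0.0000, bond B=0.0000.
  t=3,j=1: stock 65.2611 → up 69.8294 (V=25.0000), down 58.0824 (V=0.0000). Price 18.8781; hedge Δ=2.1282, bond B=-120.0108.
  t=3,j=2: stock 78.4600 → up 83.9522 (V=25.0000), down 69.8294 (V=25.0000). Price 24.2718; hedge Δ=0.0000, bond B=24.2718.
  t=3,j=3: stock 94.3283 → up 100.9313 (V=25.0000), down 83.9522 (V=25.0000). Price 24.2718; hedge Δ=0.0000, bond B=24.2718.
  t=2,j=0: stock 60.9917 → up 65.2611 (V=18.8781), down 54.2826 (V=0.0000). Price 14.2553; hedge Δ=1.7196, bond B=-90.6230.
  t=2,j=1: stock 73.3271 → up 78.4600 (V=24.2718), down 65.2611 (V=18.8781). Price 22.4012; hedge Δ=0.4087, bond B=-7.5640.
  t=2,j=2: stock 88.1573 → up 94.3283 (V=24.2718), down 78.4600 (V=24.2718). Price 23.5649; hedge Δ=0.0000, bond B=23.5649.
  t=1,j=0: stock 68.5300 → up 73.3271 (V=22.4012), down 60.9917 (V=14.2553). Price 19.9913; hedge Δ=0.6604, bond B=-25.2637.
  t=1,j=1: stock 82.3900 → up 88.1573 (V=23.5649), down 73.3271 (V=22.4012). Price 22.6275; hedge Δ=0.0785, bond B=16.1625.
  t=0,j=0: stock 77.0000 → up 82.3900 (V=22.6275), down 68.5300 (V=19.9913). Price 21.3997; hedge Δ=0.1902, bond B=6.7540.
The time-0 hedge costs 21.3997, which is the no-arbitrage price.

(0,0): Delta=0.1902 Bond=6.7540
(1,0): Delta=0.6604 Bond=-25.2637
(1,1): Delta=0.0785 Bond=16.1625
(2,0): Delta=1.7196 Bond=-90.6230
(2,1): Delta=0.4087 Bond=-7.5640
(2,2): Delta=0.0000 Bond=23.5649
(3,0): Delta=0.0000 Bond=0.0000
(3,1): Delta=2.1282 Bond=-120.0108
(3,2): Delta=0.0000 Bond=24.2718
(3,3): Delta=0.0000 Bond=24.2718
V0=21.3997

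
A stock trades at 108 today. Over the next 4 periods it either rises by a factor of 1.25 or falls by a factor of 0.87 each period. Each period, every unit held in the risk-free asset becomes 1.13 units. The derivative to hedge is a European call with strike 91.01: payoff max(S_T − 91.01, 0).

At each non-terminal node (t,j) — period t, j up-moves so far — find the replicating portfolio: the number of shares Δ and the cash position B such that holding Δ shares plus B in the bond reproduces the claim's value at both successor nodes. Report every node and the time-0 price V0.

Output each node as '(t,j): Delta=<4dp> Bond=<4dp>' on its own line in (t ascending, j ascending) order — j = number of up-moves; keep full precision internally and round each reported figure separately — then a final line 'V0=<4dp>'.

(0,0): Delta=0.9783 Bond=-53.1881
(1,0): Delta=0.9209 Bond=-54.7038
(1,1): Delta=0.9968 Bond=-62.5943
(2,0): Delta=0.7157 Bond=-45.0437
(2,1): Delta=0.9868 Bond=-69.5560
(2,2): Delta=1.0000 Bond=-71.2742
(3,0): Delta=0.0000 Bond=0.0000
(3,1): Delta=0.9456 Bond=-74.3914
(3,2): Delta=1.0000 Bond=-80.5398
(3,3): Delta=1.0000 Bond=-80.5398
V0=52.4712

No-arbitrage ⇒ martingale measure with p* = (R−d)/(u−d) = 0.6842.
Terminal payoffs: V(4,0)=0.0000, V(4,1)=0.0000, V(4,2)=36.7169, V(4,3)=92.5056, V(4,4)=172.6619
Node (3,0) S=71.1183: V=(p*·0.0000+(1−p*)·0.0000)/1.13=0.0000; Δ=(0.0000−0.0000)/(88.8979−61.8729)=0.0000; B=V−Δ·S=0.0000
Node (3,1) S=102.1815: V=(p*·36.7169+(1−p*)·0.0000)/1.13=22.2319; Δ=(36.7169−0.0000)/(127.7269−88.8979)=0.9456; B=V−Δ·S=-74.3914
Node (3,2) S=146.8125: V=(p*·92.5056+(1−p*)·36.7169)/1.13=66.2727; Δ=(92.5056−36.7169)/(183.5156−127.7269)=1.0000; B=V−Δ·S=-80.5398
Node (3,3) S=210.9375: V=(p*·172.6619+(1−p*)·92.5056)/1.13=130.3977; Δ=(172.6619−92.5056)/(263.6719−183.5156)=1.0000; B=V−Δ·S=-80.5398
Node (2,0) S=81.7452: V=(p*·22.2319+(1−p*)·0.0000)/1.13=13.4613; Δ=(22.2319−0.0000)/(102.1815−71.1183)=0.7157; B=V−Δ·S=-45.0437
Node (2,1) S=117.4500: V=(p*·66.2727+(1−p*)·22.2319)/1.13=46.3408; Δ=(66.2727−22.2319)/(146.8125−102.1815)=0.9868; B=V−Δ·S=-69.5560
Node (2,2) S=168.7500: V=(p*·130.3977+(1−p*)·66.2727)/1.13=97.4758; Δ=(130.3977−66.2727)/(210.9375−146.8125)=1.0000; B=V−Δ·S=-71.2742
Node (1,0) S=93.9600: V=(p*·46.3408+(1−p*)·13.4613)/1.13=31.8211; Δ=(46.3408−13.4613)/(117.4500−81.7452)=0.9209; B=V−Δ·S=-54.7038
Node (1,1) S=135.0000: V=(p*·97.4758+(1−p*)·46.3408)/1.13=71.9716; Δ=(97.4758−46.3408)/(168.7500−117.4500)=0.9968; B=V−Δ·S=-62.5943
Node (0,0) S=108.0000: V=(p*·71.9716+(1−p*)·31.8211)/1.13=52.4712; Δ=(71.9716−31.8211)/(135.0000−93.9600)=0.9783; B=V−Δ·S=-53.1881
Self-financing check: at every node Δ·S+B equals the discounted successor values.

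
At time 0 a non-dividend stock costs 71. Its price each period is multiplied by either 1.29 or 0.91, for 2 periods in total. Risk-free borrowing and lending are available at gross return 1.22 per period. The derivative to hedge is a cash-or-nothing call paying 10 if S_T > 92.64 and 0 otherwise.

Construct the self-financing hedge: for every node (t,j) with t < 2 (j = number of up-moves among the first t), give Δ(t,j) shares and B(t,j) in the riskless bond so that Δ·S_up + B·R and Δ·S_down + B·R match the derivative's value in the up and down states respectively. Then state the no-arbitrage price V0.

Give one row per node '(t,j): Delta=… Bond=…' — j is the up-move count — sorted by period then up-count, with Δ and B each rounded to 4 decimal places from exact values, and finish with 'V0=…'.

(0,0): Delta=0.2478 Bond=-13.1255
(1,0): Delta=0.0000 Bond=0.0000
(1,1): Delta=0.2873 Bond=-19.6290
V0=4.4713

Under the risk-neutral measure, an up-move has probability p* = (R−d)/(u−d) = 0.8158 and values discount at R = 1.22.
Terminal values V(2,·): V(2,0)=0.0000, V(2,1)=0.0000, V(2,2)=10.0000
Node (1,0) S=64.6100: V=(p*·0.0000+(1−p*)·0.0000)/1.22=0.0000; Δ=(0.0000−0.0000)/(83.3469−58.7951)=0.0000; B=V−Δ·S=0.0000
Node (1,1) S=91.5900: V=(p*·10.0000+(1−p*)·0.0000)/1.22=6.6868; Δ=(10.0000−0.0000)/(118.1511−83.3469)=0.2873; B=V−Δ·S=-19.6290
Node (0,0) S=71.0000: V=(p*·6.6868+(1−p*)·0.0000)/1.22=4.4713; Δ=(6.6868−0.0000)/(91.5900−64.6100)=0.2478; B=V−Δ·S=-13.1255
Self-financing check: at every node Δ·S+B equals the discounted successor values.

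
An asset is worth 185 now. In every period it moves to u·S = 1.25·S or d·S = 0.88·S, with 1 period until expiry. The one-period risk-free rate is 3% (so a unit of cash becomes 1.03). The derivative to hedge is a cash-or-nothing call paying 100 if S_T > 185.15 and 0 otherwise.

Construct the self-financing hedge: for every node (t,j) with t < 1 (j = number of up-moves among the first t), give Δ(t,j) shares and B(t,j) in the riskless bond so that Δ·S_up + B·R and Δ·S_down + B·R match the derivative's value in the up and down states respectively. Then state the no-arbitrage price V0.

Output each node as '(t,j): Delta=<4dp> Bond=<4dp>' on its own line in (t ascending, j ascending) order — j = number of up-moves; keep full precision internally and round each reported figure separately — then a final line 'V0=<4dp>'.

(0,0): Delta=1.4609 Bond=-230.9105
V0=39.3597

Under the risk-neutral measure, an up-move has probability p* = (R−d)/(u−d) = 0.4054 and values discount at R = 1.03.
Payoff layer (t=1): V(1,0)=0.0000, V(1,1)=100.0000
Node (0,0) S=185.0000: V=(p*·100.0000+(1−p*)·0.0000)/1.03=39.3597; Δ=(100.0000−0.0000)/(231.2500−162.8000)=1.4609; B=V−Δ·S=-230.9105
Each (Δ,B) replicates both successor values, so the strategy is self-financing and V0 is arbitrage-free.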